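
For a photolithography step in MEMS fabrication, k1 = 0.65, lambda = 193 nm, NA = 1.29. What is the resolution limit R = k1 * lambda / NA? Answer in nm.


Step 1: Identify values: k1 = 0.65, lambda = 193 nm, NA = 1.29
Step 2: R = k1 * lambda / NA
R = 0.65 * 193 / 1.29
R = 97.2 nm


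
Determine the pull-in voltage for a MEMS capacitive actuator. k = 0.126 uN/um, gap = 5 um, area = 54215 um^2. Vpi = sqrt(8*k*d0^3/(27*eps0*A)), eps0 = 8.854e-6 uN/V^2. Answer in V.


Step 1: Compute numerator: 8 * k * d0^3 = 8 * 0.126 * 5^3 = 126.0
Step 2: Compute denominator: 27 * eps0 * A = 27 * 8.854e-6 * 54215 = 12.960529
Step 3: Vpi = sqrt(126.0 / 12.960529)
Vpi = 3.12 V


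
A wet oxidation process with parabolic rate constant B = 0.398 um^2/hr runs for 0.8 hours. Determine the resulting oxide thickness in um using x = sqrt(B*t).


Step 1: Compute B*t = 0.398 * 0.8 = 0.3184
Step 2: x = sqrt(0.3184)
x = 0.564 um


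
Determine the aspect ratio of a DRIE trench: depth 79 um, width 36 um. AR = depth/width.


Step 1: AR = depth / width
Step 2: AR = 79 / 36
AR = 2.2


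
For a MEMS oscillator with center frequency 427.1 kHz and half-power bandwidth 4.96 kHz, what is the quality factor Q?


Step 1: Q = f0 / bandwidth
Step 2: Q = 427.1 / 4.96
Q = 86.1


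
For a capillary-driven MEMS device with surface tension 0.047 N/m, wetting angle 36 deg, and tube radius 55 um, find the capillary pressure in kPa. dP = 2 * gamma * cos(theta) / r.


Step 1: cos(36 deg) = 0.809
Step 2: Convert r to m: r = 55e-6 m
Step 3: dP = 2 * 0.047 * 0.809 / 55e-6 = 1382.7 Pa
Step 4: Convert Pa to kPa (divide by 1000).
dP = 1.38 kPa


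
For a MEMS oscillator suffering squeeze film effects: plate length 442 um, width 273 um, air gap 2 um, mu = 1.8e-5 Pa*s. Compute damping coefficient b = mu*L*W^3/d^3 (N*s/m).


Step 1: Convert to SI.
L = 442e-6 m, W = 273e-6 m, d = 2e-6 m
Step 2: W^3 = (273e-6)^3 = 2.03e-11 m^3
Step 3: d^3 = (2e-6)^3 = 8.00e-18 m^3
Step 4: b = 1.8e-5 * 442e-6 * 2.03e-11 / 8.00e-18
b = 2.02e-02 N*s/m


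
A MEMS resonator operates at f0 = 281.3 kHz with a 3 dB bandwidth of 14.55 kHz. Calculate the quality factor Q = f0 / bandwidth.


Step 1: Q = f0 / bandwidth
Step 2: Q = 281.3 / 14.55
Q = 19.3


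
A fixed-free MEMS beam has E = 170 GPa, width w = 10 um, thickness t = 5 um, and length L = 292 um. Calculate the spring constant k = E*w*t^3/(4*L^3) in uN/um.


Step 1: Convert E to consistent units (1 GPa = 1000 uN/um^2).
E = 170 GPa = 170000 uN/um^2
Step 2: Compute t^3 = 5^3 = 125
Step 3: Compute L^3 = 292^3 = 24897088
Step 4: k = 170000 * 10 * 125 / (4 * 24897088)
k = 2.1338 uN/um


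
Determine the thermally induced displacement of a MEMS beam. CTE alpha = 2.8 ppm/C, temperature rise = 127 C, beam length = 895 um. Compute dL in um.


Step 1: Convert CTE: alpha = 2.8 ppm/C = 2.8e-6 /C
Step 2: dL = 2.8e-6 * 127 * 895
dL = 0.3183 um


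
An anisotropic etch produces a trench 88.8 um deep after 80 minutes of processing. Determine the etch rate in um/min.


Step 1: Etch rate = depth / time
Step 2: rate = 88.8 / 80
rate = 1.11 um/min


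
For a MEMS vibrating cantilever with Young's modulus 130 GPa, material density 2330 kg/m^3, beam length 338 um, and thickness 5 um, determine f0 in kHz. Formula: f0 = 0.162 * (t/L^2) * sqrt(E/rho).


Step 1: Convert units to SI.
t_SI = 5e-6 m, L_SI = 338e-6 m
Step 2: Calculate sqrt(E/rho).
sqrt(130e9 / 2330) = 7469.54 m/s
Step 3: Compute f0.
f0 = 0.162 * 5e-6 / (338e-6)^2 * 7469.54 = 52959.7 Hz = 52.96 kHz


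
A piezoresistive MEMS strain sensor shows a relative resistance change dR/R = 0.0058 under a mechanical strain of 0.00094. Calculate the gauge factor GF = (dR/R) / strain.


Step 1: Identify values.
dR/R = 0.0058, strain = 0.00094
Step 2: GF = (dR/R) / strain = 0.0058 / 0.00094
GF = 6.2


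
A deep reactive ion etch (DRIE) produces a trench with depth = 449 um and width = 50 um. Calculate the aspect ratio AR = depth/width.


Step 1: AR = depth / width
Step 2: AR = 449 / 50
AR = 9.0


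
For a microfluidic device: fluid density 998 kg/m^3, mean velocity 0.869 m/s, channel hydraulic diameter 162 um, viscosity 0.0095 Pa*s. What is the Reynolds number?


Step 1: Convert Dh to meters: Dh = 162e-6 m
Step 2: Re = rho * v * Dh / mu
Re = 998 * 0.869 * 162e-6 / 0.0095
Re = 14.789


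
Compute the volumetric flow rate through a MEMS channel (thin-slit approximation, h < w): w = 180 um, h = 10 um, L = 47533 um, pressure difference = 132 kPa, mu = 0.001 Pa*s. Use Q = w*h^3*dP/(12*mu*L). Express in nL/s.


Step 1: Convert all dimensions to SI (meters).
w = 180e-6 m, h = 10e-6 m, L = 47533e-6 m, dP = 132e3 Pa
Step 2: Q = w * h^3 * dP / (12 * mu * L)
Q = 180e-6 * (10e-6)^3 * 132e3 / (12 * 0.001 * 47533e-6) = 4.165527e-11 m^3/s
Step 3: Convert Q from m^3/s to nL/s (1 m^3 = 1e12 nL, so multiply by 1e12).
Q = 41.655 nL/s


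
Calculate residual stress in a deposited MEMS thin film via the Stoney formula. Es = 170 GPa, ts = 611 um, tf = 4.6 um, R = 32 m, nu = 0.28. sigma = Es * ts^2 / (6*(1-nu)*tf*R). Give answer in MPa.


Step 1: Compute numerator: Es * ts^2 = 170 * 611^2 = 63464570 (GPa*um^2)
Step 2: Compute denominator (R in um): 6*(1-nu)*tf*R = 6*0.72*4.6*32e6 = 635904000.0 (um^2)
Step 3: sigma (GPa) = 63464570 / 635904000.0 = 9.9802e-02 GPa
Step 4: Convert to MPa (x1000): sigma = 99.8 MPa


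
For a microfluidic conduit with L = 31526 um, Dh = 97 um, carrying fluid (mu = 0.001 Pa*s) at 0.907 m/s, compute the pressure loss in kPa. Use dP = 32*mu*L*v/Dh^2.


Step 1: Convert to SI: L = 31526e-6 m, Dh = 97e-6 m
Step 2: dP = 32 * 0.001 * 31526e-6 * 0.907 / (97e-6)^2
Step 3: dP = 97248.45 Pa
Step 4: Convert to kPa: dP = 97.25 kPa


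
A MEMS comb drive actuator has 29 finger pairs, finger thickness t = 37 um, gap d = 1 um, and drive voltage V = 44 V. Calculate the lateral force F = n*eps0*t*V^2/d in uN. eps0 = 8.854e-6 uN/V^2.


Step 1: Parameters: n=29, eps0=8.854e-6 uN/V^2, t=37 um, V=44 V, d=1 um
Step 2: V^2 = 1936
Step 3: F = 29 * 8.854e-6 * 37 * 1936 / 1
F = 18.393 uN


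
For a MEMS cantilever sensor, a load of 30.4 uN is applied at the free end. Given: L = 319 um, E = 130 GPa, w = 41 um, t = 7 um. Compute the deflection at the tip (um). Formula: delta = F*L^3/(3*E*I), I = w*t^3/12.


Step 1: Calculate the second moment of area.
I = w * t^3 / 12 = 41 * 7^3 / 12 = 1171.9167 um^4
Step 2: Convert E to consistent units (1 GPa = 1000 uN/um^2).
E = 130 GPa = 130000 uN/um^2
Step 3: Calculate tip deflection.
delta = F * L^3 / (3 * E * I)
delta = 30.4 * 319^3 / (3 * 130000 * 1171.9167)
delta = 2.1592 um


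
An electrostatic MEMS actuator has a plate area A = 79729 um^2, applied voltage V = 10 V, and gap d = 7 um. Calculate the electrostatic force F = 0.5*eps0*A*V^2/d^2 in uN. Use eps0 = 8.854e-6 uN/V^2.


Step 1: Identify parameters.
eps0 = 8.854e-6 uN/V^2, A = 79729 um^2, V = 10 V, d = 7 um
Step 2: Compute V^2 = 10^2 = 100
Step 3: Compute d^2 = 7^2 = 49
Step 4: F = 0.5 * 8.854e-6 * 79729 * 100 / 49
F = 0.72 uN


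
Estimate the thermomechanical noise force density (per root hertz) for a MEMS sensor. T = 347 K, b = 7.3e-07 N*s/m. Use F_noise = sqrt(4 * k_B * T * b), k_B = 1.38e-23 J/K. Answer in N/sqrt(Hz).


Step 1: Compute 4 * k_B * T * b
= 4 * 1.38e-23 * 347 * 7.3e-07
= 1.3983e-26 N^2/Hz
Step 2: F_noise = sqrt(1.3983e-26)
F_noise = 1.18e-13 N/sqrt(Hz)


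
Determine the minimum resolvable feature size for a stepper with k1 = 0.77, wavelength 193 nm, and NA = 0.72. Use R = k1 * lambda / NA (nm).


Step 1: Identify values: k1 = 0.77, lambda = 193 nm, NA = 0.72
Step 2: R = k1 * lambda / NA
R = 0.77 * 193 / 0.72
R = 206.4 nm


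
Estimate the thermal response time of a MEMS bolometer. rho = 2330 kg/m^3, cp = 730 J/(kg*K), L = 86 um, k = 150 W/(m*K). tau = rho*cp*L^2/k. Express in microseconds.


Step 1: Convert L to m: L = 86e-6 m
Step 2: L^2 = (86e-6)^2 = 7.396e-09 m^2
Step 3: tau = 2330 * 730 * 7.396e-09 / 150 = 8.386571e-05 s
Step 4: Convert to microseconds (multiply by 1e6).
tau = 83.866 us


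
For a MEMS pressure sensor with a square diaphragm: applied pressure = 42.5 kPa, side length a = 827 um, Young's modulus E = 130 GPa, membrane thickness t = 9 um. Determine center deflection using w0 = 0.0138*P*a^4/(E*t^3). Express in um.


Step 1: Convert pressure to compatible units (E is in GPa, so P in GPa).
P = 42.5 kPa = 42.5e-6 GPa
Step 2: Compute numerator: 0.0138 * P * a^4.
a^4 = 827^4 = 467758877041
numerator = 0.0138 * 42.5e-6 * 467758877041 = 2.743406e+05
Step 3: Compute denominator: E * t^3 = 130 * 9^3 = 94770
Step 4: w0 = numerator / denominator = 2.743406e+05 / 94770 = 2.8948 um


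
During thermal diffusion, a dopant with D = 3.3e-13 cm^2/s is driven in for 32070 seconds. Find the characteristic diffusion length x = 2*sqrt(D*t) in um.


Step 1: Compute D*t = 3.3e-13 * 32070 = 1.05831e-08 cm^2
Step 2: sqrt(D*t) = 1.02874e-04 cm
Step 3: x = 2 * 1.02874e-04 cm = 2.05748e-04 cm
Step 4: Convert to um (1 cm = 1e4 um): x = 2.057 um


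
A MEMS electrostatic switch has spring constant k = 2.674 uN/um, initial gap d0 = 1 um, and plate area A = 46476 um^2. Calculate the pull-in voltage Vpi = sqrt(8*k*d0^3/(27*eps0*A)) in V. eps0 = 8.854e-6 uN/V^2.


Step 1: Compute numerator: 8 * k * d0^3 = 8 * 2.674 * 1^3 = 21.392
Step 2: Compute denominator: 27 * eps0 * A = 27 * 8.854e-6 * 46476 = 11.11046
Step 3: Vpi = sqrt(21.392 / 11.11046)
Vpi = 1.39 V


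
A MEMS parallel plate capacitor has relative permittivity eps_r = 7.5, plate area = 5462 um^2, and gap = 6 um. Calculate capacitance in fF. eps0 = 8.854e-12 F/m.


Step 1: Convert area to m^2: A = 5462e-12 m^2
Step 2: Convert gap to m: d = 6e-6 m
Step 3: C = eps0 * eps_r * A / d
C = 8.854e-12 * 7.5 * 5462e-12 / 6e-6
Step 4: Convert to fF (multiply by 1e15).
C = 60.45 fF


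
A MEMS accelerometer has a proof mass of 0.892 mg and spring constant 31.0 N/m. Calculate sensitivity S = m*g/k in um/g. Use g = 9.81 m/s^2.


Step 1: Convert mass: m = 0.892 mg = 8.92e-07 kg
Step 2: S = m * g / k = 8.92e-07 * 9.81 / 31.0
Step 3: S = 2.82e-07 m/g
Step 4: Convert to um/g: S = 0.282 um/g


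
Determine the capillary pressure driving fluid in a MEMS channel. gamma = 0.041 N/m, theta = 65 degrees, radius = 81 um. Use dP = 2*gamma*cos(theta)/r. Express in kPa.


Step 1: cos(65 deg) = 0.4226
Step 2: Convert r to m: r = 81e-6 m
Step 3: dP = 2 * 0.041 * 0.4226 / 81e-6 = 427.8 Pa
Step 4: Convert Pa to kPa (divide by 1000).
dP = 0.43 kPa


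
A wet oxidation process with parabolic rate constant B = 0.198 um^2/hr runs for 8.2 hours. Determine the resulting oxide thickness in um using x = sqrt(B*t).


Step 1: Compute B*t = 0.198 * 8.2 = 1.6236
Step 2: x = sqrt(1.6236)
x = 1.274 um


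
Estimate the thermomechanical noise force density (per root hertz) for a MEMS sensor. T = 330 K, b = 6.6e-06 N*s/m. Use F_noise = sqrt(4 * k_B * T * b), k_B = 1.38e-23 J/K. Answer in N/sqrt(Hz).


Step 1: Compute 4 * k_B * T * b
= 4 * 1.38e-23 * 330 * 6.6e-06
= 1.2023e-25 N^2/Hz
Step 2: F_noise = sqrt(1.2023e-25)
F_noise = 3.47e-13 N/sqrt(Hz)


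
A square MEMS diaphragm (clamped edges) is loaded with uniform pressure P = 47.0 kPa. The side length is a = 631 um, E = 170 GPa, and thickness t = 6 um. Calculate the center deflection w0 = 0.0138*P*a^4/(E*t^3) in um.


Step 1: Convert pressure to compatible units (E is in GPa, so P in GPa).
P = 47.0 kPa = 47.0e-6 GPa
Step 2: Compute numerator: 0.0138 * P * a^4.
a^4 = 631^4 = 158532181921
numerator = 0.0138 * 47.0e-6 * 158532181921 = 1.02824e+05
Step 3: Compute denominator: E * t^3 = 170 * 6^3 = 36720
Step 4: w0 = numerator / denominator = 1.02824e+05 / 36720 = 2.8002 um


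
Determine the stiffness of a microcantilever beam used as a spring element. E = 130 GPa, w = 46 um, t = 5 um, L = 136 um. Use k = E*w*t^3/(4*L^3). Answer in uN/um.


Step 1: Convert E to consistent units (1 GPa = 1000 uN/um^2).
E = 130 GPa = 130000 uN/um^2
Step 2: Compute t^3 = 5^3 = 125
Step 3: Compute L^3 = 136^3 = 2515456
Step 4: k = 130000 * 46 * 125 / (4 * 2515456)
k = 74.2907 uN/um


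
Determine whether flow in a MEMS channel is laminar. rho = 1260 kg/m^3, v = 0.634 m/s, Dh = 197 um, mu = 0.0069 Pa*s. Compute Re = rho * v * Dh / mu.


Step 1: Convert Dh to meters: Dh = 197e-6 m
Step 2: Re = rho * v * Dh / mu
Re = 1260 * 0.634 * 197e-6 / 0.0069
Re = 22.807
Since Re = 22.807 is below ~2300, the flow is laminar.


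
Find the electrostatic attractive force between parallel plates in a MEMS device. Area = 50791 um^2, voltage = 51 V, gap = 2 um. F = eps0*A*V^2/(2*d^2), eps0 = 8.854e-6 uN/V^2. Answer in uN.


Step 1: Identify parameters.
eps0 = 8.854e-6 uN/V^2, A = 50791 um^2, V = 51 V, d = 2 um
Step 2: Compute V^2 = 51^2 = 2601
Step 3: Compute d^2 = 2^2 = 4
Step 4: F = 0.5 * 8.854e-6 * 50791 * 2601 / 4
F = 146.21 uN


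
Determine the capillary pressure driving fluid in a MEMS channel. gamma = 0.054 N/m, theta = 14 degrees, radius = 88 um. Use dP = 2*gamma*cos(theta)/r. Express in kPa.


Step 1: cos(14 deg) = 0.9703
Step 2: Convert r to m: r = 88e-6 m
Step 3: dP = 2 * 0.054 * 0.9703 / 88e-6 = 1190.8 Pa
Step 4: Convert Pa to kPa (divide by 1000).
dP = 1.19 kPa


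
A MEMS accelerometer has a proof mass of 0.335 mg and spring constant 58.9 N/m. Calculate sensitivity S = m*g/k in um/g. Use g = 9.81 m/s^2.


Step 1: Convert mass: m = 0.335 mg = 3.35e-07 kg
Step 2: S = m * g / k = 3.35e-07 * 9.81 / 58.9
Step 3: S = 5.58e-08 m/g
Step 4: Convert to um/g: S = 0.056 um/g


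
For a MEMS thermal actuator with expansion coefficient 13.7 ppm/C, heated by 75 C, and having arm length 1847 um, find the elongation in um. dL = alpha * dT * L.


Step 1: Convert CTE: alpha = 13.7 ppm/C = 13.7e-6 /C
Step 2: dL = 13.7e-6 * 75 * 1847
dL = 1.8978 um


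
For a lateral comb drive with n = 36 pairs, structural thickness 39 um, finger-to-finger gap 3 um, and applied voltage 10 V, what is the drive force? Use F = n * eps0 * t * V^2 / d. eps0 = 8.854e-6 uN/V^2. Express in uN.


Step 1: Parameters: n=36, eps0=8.854e-6 uN/V^2, t=39 um, V=10 V, d=3 um
Step 2: V^2 = 100
Step 3: F = 36 * 8.854e-6 * 39 * 100 / 3
F = 0.414 uN


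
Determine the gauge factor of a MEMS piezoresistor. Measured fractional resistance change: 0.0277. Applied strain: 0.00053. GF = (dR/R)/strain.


Step 1: Identify values.
dR/R = 0.0277, strain = 0.00053
Step 2: GF = (dR/R) / strain = 0.0277 / 0.00053
GF = 52.3


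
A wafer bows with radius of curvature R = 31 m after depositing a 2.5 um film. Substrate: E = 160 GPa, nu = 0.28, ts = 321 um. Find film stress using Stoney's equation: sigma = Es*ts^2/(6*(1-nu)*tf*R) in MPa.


Step 1: Compute numerator: Es * ts^2 = 160 * 321^2 = 16486560 (GPa*um^2)
Step 2: Compute denominator (R in um): 6*(1-nu)*tf*R = 6*0.72*2.5*31e6 = 334800000.0 (um^2)
Step 3: sigma (GPa) = 16486560 / 334800000.0 = 4.9243e-02 GPa
Step 4: Convert to MPa (x1000): sigma = 49.2 MPa


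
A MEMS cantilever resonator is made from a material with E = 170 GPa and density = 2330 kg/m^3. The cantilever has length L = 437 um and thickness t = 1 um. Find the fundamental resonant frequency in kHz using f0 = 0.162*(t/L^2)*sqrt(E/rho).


Step 1: Convert units to SI.
t_SI = 1e-6 m, L_SI = 437e-6 m
Step 2: Calculate sqrt(E/rho).
sqrt(170e9 / 2330) = 8541.74 m/s
Step 3: Compute f0.
f0 = 0.162 * 1e-6 / (437e-6)^2 * 8541.74 = 7246.0 Hz = 7.25 kHz


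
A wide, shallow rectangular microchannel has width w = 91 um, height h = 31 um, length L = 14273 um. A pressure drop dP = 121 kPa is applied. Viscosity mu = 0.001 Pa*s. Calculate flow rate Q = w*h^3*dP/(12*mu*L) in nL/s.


Step 1: Convert all dimensions to SI (meters).
w = 91e-6 m, h = 31e-6 m, L = 14273e-6 m, dP = 121e3 Pa
Step 2: Q = w * h^3 * dP / (12 * mu * L)
Q = 91e-6 * (31e-6)^3 * 121e3 / (12 * 0.001 * 14273e-6) = 1.91520529e-09 m^3/s
Step 3: Convert Q from m^3/s to nL/s (1 m^3 = 1e12 nL, so multiply by 1e12).
Q = 1915.205 nL/s


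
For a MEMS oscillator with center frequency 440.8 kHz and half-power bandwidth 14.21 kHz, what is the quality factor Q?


Step 1: Q = f0 / bandwidth
Step 2: Q = 440.8 / 14.21
Q = 31.0


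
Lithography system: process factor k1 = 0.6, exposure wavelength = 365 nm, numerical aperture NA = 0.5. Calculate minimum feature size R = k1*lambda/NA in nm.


Step 1: Identify values: k1 = 0.6, lambda = 365 nm, NA = 0.5
Step 2: R = k1 * lambda / NA
R = 0.6 * 365 / 0.5
R = 438.0 nm


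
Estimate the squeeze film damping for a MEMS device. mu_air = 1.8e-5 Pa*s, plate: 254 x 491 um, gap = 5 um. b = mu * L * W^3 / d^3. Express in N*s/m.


Step 1: Convert to SI.
L = 254e-6 m, W = 491e-6 m, d = 5e-6 m
Step 2: W^3 = (491e-6)^3 = 1.18e-10 m^3
Step 3: d^3 = (5e-6)^3 = 1.25e-16 m^3
Step 4: b = 1.8e-5 * 254e-6 * 1.18e-10 / 1.25e-16
b = 4.33e-03 N*s/m


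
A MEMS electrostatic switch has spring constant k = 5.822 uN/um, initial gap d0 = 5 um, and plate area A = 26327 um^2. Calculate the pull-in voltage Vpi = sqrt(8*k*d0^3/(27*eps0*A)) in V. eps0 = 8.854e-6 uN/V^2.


Step 1: Compute numerator: 8 * k * d0^3 = 8 * 5.822 * 5^3 = 5822.0
Step 2: Compute denominator: 27 * eps0 * A = 27 * 8.854e-6 * 26327 = 6.29368
Step 3: Vpi = sqrt(5822.0 / 6.29368)
Vpi = 30.41 V


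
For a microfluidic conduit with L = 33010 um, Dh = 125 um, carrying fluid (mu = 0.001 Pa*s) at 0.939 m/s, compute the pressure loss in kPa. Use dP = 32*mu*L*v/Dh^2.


Step 1: Convert to SI: L = 33010e-6 m, Dh = 125e-6 m
Step 2: dP = 32 * 0.001 * 33010e-6 * 0.939 / (125e-6)^2
Step 3: dP = 63480.61 Pa
Step 4: Convert to kPa: dP = 63.48 kPa


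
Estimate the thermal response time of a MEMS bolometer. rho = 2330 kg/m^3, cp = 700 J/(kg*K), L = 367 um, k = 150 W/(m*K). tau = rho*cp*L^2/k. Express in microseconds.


Step 1: Convert L to m: L = 367e-6 m
Step 2: L^2 = (367e-6)^2 = 1.34689e-07 m^2
Step 3: tau = 2330 * 700 * 1.34689e-07 / 150 = 1.46451839e-03 s
Step 4: Convert to microseconds (multiply by 1e6).
tau = 1464.518 us


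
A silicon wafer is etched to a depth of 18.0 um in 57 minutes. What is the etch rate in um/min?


Step 1: Etch rate = depth / time
Step 2: rate = 18.0 / 57
rate = 0.316 um/min


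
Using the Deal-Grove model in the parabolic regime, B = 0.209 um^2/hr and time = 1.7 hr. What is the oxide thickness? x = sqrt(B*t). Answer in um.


Step 1: Compute B*t = 0.209 * 1.7 = 0.3553
Step 2: x = sqrt(0.3553)
x = 0.596 um


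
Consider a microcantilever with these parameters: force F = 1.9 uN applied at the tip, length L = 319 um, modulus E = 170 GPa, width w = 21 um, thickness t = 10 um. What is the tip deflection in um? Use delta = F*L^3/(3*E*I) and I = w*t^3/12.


Step 1: Calculate the second moment of area.
I = w * t^3 / 12 = 21 * 10^3 / 12 = 1750.0 um^4
Step 2: Convert E to consistent units (1 GPa = 1000 uN/um^2).
E = 170 GPa = 170000 uN/um^2
Step 3: Calculate tip deflection.
delta = F * L^3 / (3 * E * I)
delta = 1.9 * 319^3 / (3 * 170000 * 1750.0)
delta = 0.0691 um


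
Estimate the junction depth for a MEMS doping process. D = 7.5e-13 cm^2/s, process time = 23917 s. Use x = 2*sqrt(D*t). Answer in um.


Step 1: Compute D*t = 7.5e-13 * 23917 = 1.793775e-08 cm^2
Step 2: sqrt(D*t) = 1.33932e-04 cm
Step 3: x = 2 * 1.33932e-04 cm = 2.67864e-04 cm
Step 4: Convert to um (1 cm = 1e4 um): x = 2.679 um


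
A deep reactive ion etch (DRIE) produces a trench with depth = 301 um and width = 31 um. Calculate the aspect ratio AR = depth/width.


Step 1: AR = depth / width
Step 2: AR = 301 / 31
AR = 9.7


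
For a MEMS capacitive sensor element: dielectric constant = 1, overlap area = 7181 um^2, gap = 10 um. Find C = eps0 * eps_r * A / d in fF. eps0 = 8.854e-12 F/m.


Step 1: Convert area to m^2: A = 7181e-12 m^2
Step 2: Convert gap to m: d = 10e-6 m
Step 3: C = eps0 * eps_r * A / d
C = 8.854e-12 * 1 * 7181e-12 / 10e-6
Step 4: Convert to fF (multiply by 1e15).
C = 6.36 fF


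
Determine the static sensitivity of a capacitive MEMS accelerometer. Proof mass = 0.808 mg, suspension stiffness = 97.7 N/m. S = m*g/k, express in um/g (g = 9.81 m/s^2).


Step 1: Convert mass: m = 0.808 mg = 8.08e-07 kg
Step 2: S = m * g / k = 8.08e-07 * 9.81 / 97.7
Step 3: S = 8.11e-08 m/g
Step 4: Convert to um/g: S = 0.081 um/g


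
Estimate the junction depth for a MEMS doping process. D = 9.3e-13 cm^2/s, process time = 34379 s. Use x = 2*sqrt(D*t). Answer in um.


Step 1: Compute D*t = 9.3e-13 * 34379 = 3.197247e-08 cm^2
Step 2: sqrt(D*t) = 1.78808e-04 cm
Step 3: x = 2 * 1.78808e-04 cm = 3.57616e-04 cm
Step 4: Convert to um (1 cm = 1e4 um): x = 3.576 um


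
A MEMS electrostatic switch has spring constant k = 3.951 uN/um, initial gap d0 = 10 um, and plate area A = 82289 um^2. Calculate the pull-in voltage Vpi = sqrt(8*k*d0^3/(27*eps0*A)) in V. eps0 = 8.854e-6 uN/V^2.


Step 1: Compute numerator: 8 * k * d0^3 = 8 * 3.951 * 10^3 = 31608.0
Step 2: Compute denominator: 27 * eps0 * A = 27 * 8.854e-6 * 82289 = 19.671844
Step 3: Vpi = sqrt(31608.0 / 19.671844)
Vpi = 40.08 V


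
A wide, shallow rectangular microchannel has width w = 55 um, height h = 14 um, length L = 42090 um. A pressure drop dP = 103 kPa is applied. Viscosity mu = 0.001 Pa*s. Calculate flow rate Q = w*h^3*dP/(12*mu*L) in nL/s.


Step 1: Convert all dimensions to SI (meters).
w = 55e-6 m, h = 14e-6 m, L = 42090e-6 m, dP = 103e3 Pa
Step 2: Q = w * h^3 * dP / (12 * mu * L)
Q = 55e-6 * (14e-6)^3 * 103e3 / (12 * 0.001 * 42090e-6) = 3.077683e-11 m^3/s
Step 3: Convert Q from m^3/s to nL/s (1 m^3 = 1e12 nL, so multiply by 1e12).
Q = 30.777 nL/s


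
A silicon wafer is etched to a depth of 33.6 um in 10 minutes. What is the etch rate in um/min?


Step 1: Etch rate = depth / time
Step 2: rate = 33.6 / 10
rate = 3.36 um/min


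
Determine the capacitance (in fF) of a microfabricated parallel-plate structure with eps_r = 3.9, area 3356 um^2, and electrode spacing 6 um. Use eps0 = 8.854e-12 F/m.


Step 1: Convert area to m^2: A = 3356e-12 m^2
Step 2: Convert gap to m: d = 6e-6 m
Step 3: C = eps0 * eps_r * A / d
C = 8.854e-12 * 3.9 * 3356e-12 / 6e-6
Step 4: Convert to fF (multiply by 1e15).
C = 19.31 fF


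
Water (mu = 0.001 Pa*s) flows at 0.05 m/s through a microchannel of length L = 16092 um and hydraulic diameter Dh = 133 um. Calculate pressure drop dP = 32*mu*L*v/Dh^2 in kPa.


Step 1: Convert to SI: L = 16092e-6 m, Dh = 133e-6 m
Step 2: dP = 32 * 0.001 * 16092e-6 * 0.05 / (133e-6)^2
Step 3: dP = 1455.55 Pa
Step 4: Convert to kPa: dP = 1.46 kPa


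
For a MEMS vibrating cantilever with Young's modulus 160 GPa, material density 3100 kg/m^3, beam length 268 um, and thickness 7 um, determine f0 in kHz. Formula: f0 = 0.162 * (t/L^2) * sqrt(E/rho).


Step 1: Convert units to SI.
t_SI = 7e-6 m, L_SI = 268e-6 m
Step 2: Calculate sqrt(E/rho).
sqrt(160e9 / 3100) = 7184.21 m/s
Step 3: Compute f0.
f0 = 0.162 * 7e-6 / (268e-6)^2 * 7184.21 = 113428.6 Hz = 113.43 kHz


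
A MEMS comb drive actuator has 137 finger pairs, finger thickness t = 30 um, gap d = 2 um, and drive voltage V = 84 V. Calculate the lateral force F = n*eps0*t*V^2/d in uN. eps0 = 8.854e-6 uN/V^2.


Step 1: Parameters: n=137, eps0=8.854e-6 uN/V^2, t=30 um, V=84 V, d=2 um
Step 2: V^2 = 7056
Step 3: F = 137 * 8.854e-6 * 30 * 7056 / 2
F = 128.384 uN


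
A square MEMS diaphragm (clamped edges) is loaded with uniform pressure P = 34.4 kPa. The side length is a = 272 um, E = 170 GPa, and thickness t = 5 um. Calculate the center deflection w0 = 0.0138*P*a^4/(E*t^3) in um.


Step 1: Convert pressure to compatible units (E is in GPa, so P in GPa).
P = 34.4 kPa = 34.4e-6 GPa
Step 2: Compute numerator: 0.0138 * P * a^4.
a^4 = 272^4 = 5473632256
numerator = 0.0138 * 34.4e-6 * 5473632256 = 2.59844e+03
Step 3: Compute denominator: E * t^3 = 170 * 5^3 = 21250
Step 4: w0 = numerator / denominator = 2.59844e+03 / 21250 = 0.1223 um


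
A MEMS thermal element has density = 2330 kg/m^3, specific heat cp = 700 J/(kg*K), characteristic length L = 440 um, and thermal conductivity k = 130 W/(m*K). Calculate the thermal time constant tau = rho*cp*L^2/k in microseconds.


Step 1: Convert L to m: L = 440e-6 m
Step 2: L^2 = (440e-6)^2 = 1.936e-07 m^2
Step 3: tau = 2330 * 700 * 1.936e-07 / 130 = 2.42893538e-03 s
Step 4: Convert to microseconds (multiply by 1e6).
tau = 2428.935 us


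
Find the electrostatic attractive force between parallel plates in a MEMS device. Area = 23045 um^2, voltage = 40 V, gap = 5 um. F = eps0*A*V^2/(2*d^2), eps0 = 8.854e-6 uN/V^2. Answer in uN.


Step 1: Identify parameters.
eps0 = 8.854e-6 uN/V^2, A = 23045 um^2, V = 40 V, d = 5 um
Step 2: Compute V^2 = 40^2 = 1600
Step 3: Compute d^2 = 5^2 = 25
Step 4: F = 0.5 * 8.854e-6 * 23045 * 1600 / 25
F = 6.529 uN


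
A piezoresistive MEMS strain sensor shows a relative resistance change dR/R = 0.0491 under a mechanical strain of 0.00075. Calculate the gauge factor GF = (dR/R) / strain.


Step 1: Identify values.
dR/R = 0.0491, strain = 0.00075
Step 2: GF = (dR/R) / strain = 0.0491 / 0.00075
GF = 65.5


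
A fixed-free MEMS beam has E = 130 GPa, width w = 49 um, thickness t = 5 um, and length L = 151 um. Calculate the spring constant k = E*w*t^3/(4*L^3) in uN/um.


Step 1: Convert E to consistent units (1 GPa = 1000 uN/um^2).
E = 130 GPa = 130000 uN/um^2
Step 2: Compute t^3 = 5^3 = 125
Step 3: Compute L^3 = 151^3 = 3442951
Step 4: k = 130000 * 49 * 125 / (4 * 3442951)
k = 57.8174 uN/um


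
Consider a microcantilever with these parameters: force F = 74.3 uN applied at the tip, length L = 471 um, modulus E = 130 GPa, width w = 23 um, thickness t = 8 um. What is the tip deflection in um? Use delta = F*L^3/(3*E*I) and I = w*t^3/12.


Step 1: Calculate the second moment of area.
I = w * t^3 / 12 = 23 * 8^3 / 12 = 981.3333 um^4
Step 2: Convert E to consistent units (1 GPa = 1000 uN/um^2).
E = 130 GPa = 130000 uN/um^2
Step 3: Calculate tip deflection.
delta = F * L^3 / (3 * E * I)
delta = 74.3 * 471^3 / (3 * 130000 * 981.3333)
delta = 20.2848 um


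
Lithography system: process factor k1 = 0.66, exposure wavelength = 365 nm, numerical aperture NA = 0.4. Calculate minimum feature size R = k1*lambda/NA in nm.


Step 1: Identify values: k1 = 0.66, lambda = 365 nm, NA = 0.4
Step 2: R = k1 * lambda / NA
R = 0.66 * 365 / 0.4
R = 602.3 nm


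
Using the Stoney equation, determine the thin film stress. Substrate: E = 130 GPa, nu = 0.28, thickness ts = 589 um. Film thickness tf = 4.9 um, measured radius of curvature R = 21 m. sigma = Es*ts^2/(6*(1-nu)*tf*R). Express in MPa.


Step 1: Compute numerator: Es * ts^2 = 130 * 589^2 = 45099730 (GPa*um^2)
Step 2: Compute denominator (R in um): 6*(1-nu)*tf*R = 6*0.72*4.9*21e6 = 444528000.0 (um^2)
Step 3: sigma (GPa) = 45099730 / 444528000.0 = 1.01455e-01 GPa
Step 4: Convert to MPa (x1000): sigma = 101.5 MPa


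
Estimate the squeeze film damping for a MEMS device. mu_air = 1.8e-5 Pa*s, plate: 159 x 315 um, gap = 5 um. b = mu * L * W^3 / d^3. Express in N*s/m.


Step 1: Convert to SI.
L = 159e-6 m, W = 315e-6 m, d = 5e-6 m
Step 2: W^3 = (315e-6)^3 = 3.13e-11 m^3
Step 3: d^3 = (5e-6)^3 = 1.25e-16 m^3
Step 4: b = 1.8e-5 * 159e-6 * 3.13e-11 / 1.25e-16
b = 7.16e-04 N*s/m


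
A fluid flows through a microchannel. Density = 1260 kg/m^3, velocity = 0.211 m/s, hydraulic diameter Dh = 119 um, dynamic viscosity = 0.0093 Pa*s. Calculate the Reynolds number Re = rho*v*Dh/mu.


Step 1: Convert Dh to meters: Dh = 119e-6 m
Step 2: Re = rho * v * Dh / mu
Re = 1260 * 0.211 * 119e-6 / 0.0093
Re = 3.402


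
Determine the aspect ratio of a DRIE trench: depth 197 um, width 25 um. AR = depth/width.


Step 1: AR = depth / width
Step 2: AR = 197 / 25
AR = 7.9


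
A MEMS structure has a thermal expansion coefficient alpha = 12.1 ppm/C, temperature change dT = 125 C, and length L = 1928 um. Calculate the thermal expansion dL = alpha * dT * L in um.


Step 1: Convert CTE: alpha = 12.1 ppm/C = 12.1e-6 /C
Step 2: dL = 12.1e-6 * 125 * 1928
dL = 2.9161 um


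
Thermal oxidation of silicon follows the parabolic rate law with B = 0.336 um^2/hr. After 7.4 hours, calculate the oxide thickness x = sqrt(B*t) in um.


Step 1: Compute B*t = 0.336 * 7.4 = 2.4864
Step 2: x = sqrt(2.4864)
x = 1.577 um


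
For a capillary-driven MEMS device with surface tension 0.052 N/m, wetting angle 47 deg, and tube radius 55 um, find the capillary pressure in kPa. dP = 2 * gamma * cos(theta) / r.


Step 1: cos(47 deg) = 0.682
Step 2: Convert r to m: r = 55e-6 m
Step 3: dP = 2 * 0.052 * 0.682 / 55e-6 = 1289.6 Pa
Step 4: Convert Pa to kPa (divide by 1000).
dP = 1.29 kPa


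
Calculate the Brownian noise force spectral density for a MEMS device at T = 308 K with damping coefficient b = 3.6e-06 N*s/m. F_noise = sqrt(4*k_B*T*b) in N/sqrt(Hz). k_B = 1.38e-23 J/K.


Step 1: Compute 4 * k_B * T * b
= 4 * 1.38e-23 * 308 * 3.6e-06
= 6.1206e-26 N^2/Hz
Step 2: F_noise = sqrt(6.1206e-26)
F_noise = 2.47e-13 N/sqrt(Hz)


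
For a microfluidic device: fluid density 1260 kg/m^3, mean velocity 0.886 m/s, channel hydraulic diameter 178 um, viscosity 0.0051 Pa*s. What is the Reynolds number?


Step 1: Convert Dh to meters: Dh = 178e-6 m
Step 2: Re = rho * v * Dh / mu
Re = 1260 * 0.886 * 178e-6 / 0.0051
Re = 38.963


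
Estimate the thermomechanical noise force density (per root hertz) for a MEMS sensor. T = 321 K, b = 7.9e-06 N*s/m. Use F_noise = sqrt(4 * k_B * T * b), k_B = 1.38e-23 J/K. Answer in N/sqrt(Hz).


Step 1: Compute 4 * k_B * T * b
= 4 * 1.38e-23 * 321 * 7.9e-06
= 1.3998e-25 N^2/Hz
Step 2: F_noise = sqrt(1.3998e-25)
F_noise = 3.74e-13 N/sqrt(Hz)


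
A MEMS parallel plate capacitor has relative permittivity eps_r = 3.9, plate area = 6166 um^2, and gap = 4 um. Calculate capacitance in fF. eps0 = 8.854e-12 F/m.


Step 1: Convert area to m^2: A = 6166e-12 m^2
Step 2: Convert gap to m: d = 4e-6 m
Step 3: C = eps0 * eps_r * A / d
C = 8.854e-12 * 3.9 * 6166e-12 / 4e-6
Step 4: Convert to fF (multiply by 1e15).
C = 53.23 fF


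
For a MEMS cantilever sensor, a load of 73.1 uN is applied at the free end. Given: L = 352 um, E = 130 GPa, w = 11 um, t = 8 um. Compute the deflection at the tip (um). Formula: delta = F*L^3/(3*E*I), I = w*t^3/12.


Step 1: Calculate the second moment of area.
I = w * t^3 / 12 = 11 * 8^3 / 12 = 469.3333 um^4
Step 2: Convert E to consistent units (1 GPa = 1000 uN/um^2).
E = 130 GPa = 130000 uN/um^2
Step 3: Calculate tip deflection.
delta = F * L^3 / (3 * E * I)
delta = 73.1 * 352^3 / (3 * 130000 * 469.3333)
delta = 17.418 um


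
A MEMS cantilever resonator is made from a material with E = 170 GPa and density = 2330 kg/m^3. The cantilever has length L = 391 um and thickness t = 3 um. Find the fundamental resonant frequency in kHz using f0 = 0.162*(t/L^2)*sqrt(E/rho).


Step 1: Convert units to SI.
t_SI = 3e-6 m, L_SI = 391e-6 m
Step 2: Calculate sqrt(E/rho).
sqrt(170e9 / 2330) = 8541.74 m/s
Step 3: Compute f0.
f0 = 0.162 * 3e-6 / (391e-6)^2 * 8541.74 = 27153.7 Hz = 27.15 kHz


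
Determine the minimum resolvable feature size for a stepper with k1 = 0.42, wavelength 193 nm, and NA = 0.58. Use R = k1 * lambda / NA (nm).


Step 1: Identify values: k1 = 0.42, lambda = 193 nm, NA = 0.58
Step 2: R = k1 * lambda / NA
R = 0.42 * 193 / 0.58
R = 139.8 nm


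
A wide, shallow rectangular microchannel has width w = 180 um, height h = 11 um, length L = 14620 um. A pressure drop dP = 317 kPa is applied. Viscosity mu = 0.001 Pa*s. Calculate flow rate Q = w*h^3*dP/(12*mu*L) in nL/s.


Step 1: Convert all dimensions to SI (meters).
w = 180e-6 m, h = 11e-6 m, L = 14620e-6 m, dP = 317e3 Pa
Step 2: Q = w * h^3 * dP / (12 * mu * L)
Q = 180e-6 * (11e-6)^3 * 317e3 / (12 * 0.001 * 14620e-6) = 4.3289364e-10 m^3/s
Step 3: Convert Q from m^3/s to nL/s (1 m^3 = 1e12 nL, so multiply by 1e12).
Q = 432.894 nL/s


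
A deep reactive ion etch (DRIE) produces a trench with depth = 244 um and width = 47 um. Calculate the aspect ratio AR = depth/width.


Step 1: AR = depth / width
Step 2: AR = 244 / 47
AR = 5.2


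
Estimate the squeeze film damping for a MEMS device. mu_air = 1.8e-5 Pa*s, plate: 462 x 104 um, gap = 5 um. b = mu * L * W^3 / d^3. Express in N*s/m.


Step 1: Convert to SI.
L = 462e-6 m, W = 104e-6 m, d = 5e-6 m
Step 2: W^3 = (104e-6)^3 = 1.12e-12 m^3
Step 3: d^3 = (5e-6)^3 = 1.25e-16 m^3
Step 4: b = 1.8e-5 * 462e-6 * 1.12e-12 / 1.25e-16
b = 7.48e-05 N*s/m


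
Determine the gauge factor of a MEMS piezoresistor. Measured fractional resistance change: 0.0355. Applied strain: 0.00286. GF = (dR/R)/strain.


Step 1: Identify values.
dR/R = 0.0355, strain = 0.00286
Step 2: GF = (dR/R) / strain = 0.0355 / 0.00286
GF = 12.4


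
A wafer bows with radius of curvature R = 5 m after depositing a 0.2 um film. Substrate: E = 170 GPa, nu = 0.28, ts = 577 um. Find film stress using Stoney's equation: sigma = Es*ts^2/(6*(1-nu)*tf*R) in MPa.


Step 1: Compute numerator: Es * ts^2 = 170 * 577^2 = 56597930 (GPa*um^2)
Step 2: Compute denominator (R in um): 6*(1-nu)*tf*R = 6*0.72*0.2*5e6 = 4320000.0 (um^2)
Step 3: sigma (GPa) = 56597930 / 4320000.0 = 1.3101373e+01 GPa
Step 4: Convert to MPa (x1000): sigma = 13101.4 MPa


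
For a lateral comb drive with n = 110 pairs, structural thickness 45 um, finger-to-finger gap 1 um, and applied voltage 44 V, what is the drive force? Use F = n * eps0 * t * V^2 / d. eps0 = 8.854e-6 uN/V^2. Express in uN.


Step 1: Parameters: n=110, eps0=8.854e-6 uN/V^2, t=45 um, V=44 V, d=1 um
Step 2: V^2 = 1936
Step 3: F = 110 * 8.854e-6 * 45 * 1936 / 1
F = 84.85 uN


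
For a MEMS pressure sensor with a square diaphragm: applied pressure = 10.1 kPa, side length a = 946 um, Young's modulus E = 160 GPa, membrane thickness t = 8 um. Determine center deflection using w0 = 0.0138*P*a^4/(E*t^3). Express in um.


Step 1: Convert pressure to compatible units (E is in GPa, so P in GPa).
P = 10.1 kPa = 10.1e-6 GPa
Step 2: Compute numerator: 0.0138 * P * a^4.
a^4 = 946^4 = 800874647056
numerator = 0.0138 * 10.1e-6 * 800874647056 = 1.116259e+05
Step 3: Compute denominator: E * t^3 = 160 * 8^3 = 81920
Step 4: w0 = numerator / denominator = 1.116259e+05 / 81920 = 1.3626 um


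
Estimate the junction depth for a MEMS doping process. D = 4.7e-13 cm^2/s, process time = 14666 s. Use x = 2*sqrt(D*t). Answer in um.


Step 1: Compute D*t = 4.7e-13 * 14666 = 6.89302e-09 cm^2
Step 2: sqrt(D*t) = 8.3024e-05 cm
Step 3: x = 2 * 8.3024e-05 cm = 1.66048e-04 cm
Step 4: Convert to um (1 cm = 1e4 um): x = 1.66 um


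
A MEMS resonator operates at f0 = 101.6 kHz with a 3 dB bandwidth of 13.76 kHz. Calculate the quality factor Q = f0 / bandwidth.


Step 1: Q = f0 / bandwidth
Step 2: Q = 101.6 / 13.76
Q = 7.4


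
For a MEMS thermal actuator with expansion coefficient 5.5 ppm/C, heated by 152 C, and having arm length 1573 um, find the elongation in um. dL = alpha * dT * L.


Step 1: Convert CTE: alpha = 5.5 ppm/C = 5.5e-6 /C
Step 2: dL = 5.5e-6 * 152 * 1573
dL = 1.315 um


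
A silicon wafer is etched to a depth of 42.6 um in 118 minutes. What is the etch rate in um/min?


Step 1: Etch rate = depth / time
Step 2: rate = 42.6 / 118
rate = 0.361 um/min


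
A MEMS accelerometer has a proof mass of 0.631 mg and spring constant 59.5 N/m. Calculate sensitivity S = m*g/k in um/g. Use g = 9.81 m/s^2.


Step 1: Convert mass: m = 0.631 mg = 6.31e-07 kg
Step 2: S = m * g / k = 6.31e-07 * 9.81 / 59.5
Step 3: S = 1.04e-07 m/g
Step 4: Convert to um/g: S = 0.104 um/g


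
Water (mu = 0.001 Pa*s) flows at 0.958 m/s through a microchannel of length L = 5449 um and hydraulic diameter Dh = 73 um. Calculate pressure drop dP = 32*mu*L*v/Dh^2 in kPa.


Step 1: Convert to SI: L = 5449e-6 m, Dh = 73e-6 m
Step 2: dP = 32 * 0.001 * 5449e-6 * 0.958 / (73e-6)^2
Step 3: dP = 31346.32 Pa
Step 4: Convert to kPa: dP = 31.35 kPa


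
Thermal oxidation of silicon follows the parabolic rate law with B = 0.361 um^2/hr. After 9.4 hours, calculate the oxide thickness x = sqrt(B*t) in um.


Step 1: Compute B*t = 0.361 * 9.4 = 3.3934
Step 2: x = sqrt(3.3934)
x = 1.842 um


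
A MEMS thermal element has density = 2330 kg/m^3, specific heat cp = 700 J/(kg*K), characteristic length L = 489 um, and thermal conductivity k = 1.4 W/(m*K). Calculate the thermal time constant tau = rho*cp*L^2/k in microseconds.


Step 1: Convert L to m: L = 489e-6 m
Step 2: L^2 = (489e-6)^2 = 2.39121e-07 m^2
Step 3: tau = 2330 * 700 * 2.39121e-07 / 1.4 = 2.78575965e-01 s
Step 4: Convert to microseconds (multiply by 1e6).
tau = 278575.965 us


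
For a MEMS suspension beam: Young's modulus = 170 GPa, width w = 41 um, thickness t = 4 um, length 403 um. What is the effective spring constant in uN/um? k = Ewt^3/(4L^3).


Step 1: Convert E to consistent units (1 GPa = 1000 uN/um^2).
E = 170 GPa = 170000 uN/um^2
Step 2: Compute t^3 = 4^3 = 64
Step 3: Compute L^3 = 403^3 = 65450827
Step 4: k = 170000 * 41 * 64 / (4 * 65450827)
k = 1.7039 uN/um


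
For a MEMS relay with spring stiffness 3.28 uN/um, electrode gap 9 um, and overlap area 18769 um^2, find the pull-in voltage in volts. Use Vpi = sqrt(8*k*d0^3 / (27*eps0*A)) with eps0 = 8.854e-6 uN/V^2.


Step 1: Compute numerator: 8 * k * d0^3 = 8 * 3.28 * 9^3 = 19128.96
Step 2: Compute denominator: 27 * eps0 * A = 27 * 8.854e-6 * 18769 = 4.48688
Step 3: Vpi = sqrt(19128.96 / 4.48688)
Vpi = 65.29 V


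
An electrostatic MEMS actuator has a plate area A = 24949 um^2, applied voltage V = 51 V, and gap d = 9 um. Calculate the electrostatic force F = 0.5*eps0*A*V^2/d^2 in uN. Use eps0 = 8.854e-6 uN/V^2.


Step 1: Identify parameters.
eps0 = 8.854e-6 uN/V^2, A = 24949 um^2, V = 51 V, d = 9 um
Step 2: Compute V^2 = 51^2 = 2601
Step 3: Compute d^2 = 9^2 = 81
Step 4: F = 0.5 * 8.854e-6 * 24949 * 2601 / 81
F = 3.547 uN


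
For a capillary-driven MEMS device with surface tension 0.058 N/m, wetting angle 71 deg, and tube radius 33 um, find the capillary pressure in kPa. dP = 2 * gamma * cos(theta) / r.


Step 1: cos(71 deg) = 0.3256
Step 2: Convert r to m: r = 33e-6 m
Step 3: dP = 2 * 0.058 * 0.3256 / 33e-6 = 1144.5 Pa
Step 4: Convert Pa to kPa (divide by 1000).
dP = 1.14 kPa


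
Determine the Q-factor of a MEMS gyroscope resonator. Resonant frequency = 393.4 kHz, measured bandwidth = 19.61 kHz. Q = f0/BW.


Step 1: Q = f0 / bandwidth
Step 2: Q = 393.4 / 19.61
Q = 20.1


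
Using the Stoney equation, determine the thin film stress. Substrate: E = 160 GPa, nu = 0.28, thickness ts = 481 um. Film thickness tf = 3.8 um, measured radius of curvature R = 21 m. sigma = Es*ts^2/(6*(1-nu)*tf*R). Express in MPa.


Step 1: Compute numerator: Es * ts^2 = 160 * 481^2 = 37017760 (GPa*um^2)
Step 2: Compute denominator (R in um): 6*(1-nu)*tf*R = 6*0.72*3.8*21e6 = 344736000.0 (um^2)
Step 3: sigma (GPa) = 37017760 / 344736000.0 = 1.0738e-01 GPa
Step 4: Convert to MPa (x1000): sigma = 107.4 MPa


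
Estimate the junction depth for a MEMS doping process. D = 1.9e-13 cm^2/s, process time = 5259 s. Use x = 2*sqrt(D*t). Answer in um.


Step 1: Compute D*t = 1.9e-13 * 5259 = 9.9921e-10 cm^2
Step 2: sqrt(D*t) = 3.161e-05 cm
Step 3: x = 2 * 3.161e-05 cm = 6.322e-05 cm
Step 4: Convert to um (1 cm = 1e4 um): x = 0.632 um


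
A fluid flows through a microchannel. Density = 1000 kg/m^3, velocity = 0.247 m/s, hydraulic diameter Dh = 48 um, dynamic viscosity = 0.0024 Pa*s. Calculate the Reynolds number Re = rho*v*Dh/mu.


Step 1: Convert Dh to meters: Dh = 48e-6 m
Step 2: Re = rho * v * Dh / mu
Re = 1000 * 0.247 * 48e-6 / 0.0024
Re = 4.94


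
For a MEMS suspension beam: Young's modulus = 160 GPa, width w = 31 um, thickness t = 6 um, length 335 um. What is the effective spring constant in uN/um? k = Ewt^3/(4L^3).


Step 1: Convert E to consistent units (1 GPa = 1000 uN/um^2).
E = 160 GPa = 160000 uN/um^2
Step 2: Compute t^3 = 6^3 = 216
Step 3: Compute L^3 = 335^3 = 37595375
Step 4: k = 160000 * 31 * 216 / (4 * 37595375)
k = 7.1243 uN/um


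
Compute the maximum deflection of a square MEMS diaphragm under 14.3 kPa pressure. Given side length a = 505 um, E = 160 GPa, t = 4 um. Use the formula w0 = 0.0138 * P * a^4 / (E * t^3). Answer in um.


Step 1: Convert pressure to compatible units (E is in GPa, so P in GPa).
P = 14.3 kPa = 14.3e-6 GPa
Step 2: Compute numerator: 0.0138 * P * a^4.
a^4 = 505^4 = 65037750625
numerator = 0.0138 * 14.3e-6 * 65037750625 = 1.283455e+04
Step 3: Compute denominator: E * t^3 = 160 * 4^3 = 10240
Step 4: w0 = numerator / denominator = 1.283455e+04 / 10240 = 1.2534 um
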